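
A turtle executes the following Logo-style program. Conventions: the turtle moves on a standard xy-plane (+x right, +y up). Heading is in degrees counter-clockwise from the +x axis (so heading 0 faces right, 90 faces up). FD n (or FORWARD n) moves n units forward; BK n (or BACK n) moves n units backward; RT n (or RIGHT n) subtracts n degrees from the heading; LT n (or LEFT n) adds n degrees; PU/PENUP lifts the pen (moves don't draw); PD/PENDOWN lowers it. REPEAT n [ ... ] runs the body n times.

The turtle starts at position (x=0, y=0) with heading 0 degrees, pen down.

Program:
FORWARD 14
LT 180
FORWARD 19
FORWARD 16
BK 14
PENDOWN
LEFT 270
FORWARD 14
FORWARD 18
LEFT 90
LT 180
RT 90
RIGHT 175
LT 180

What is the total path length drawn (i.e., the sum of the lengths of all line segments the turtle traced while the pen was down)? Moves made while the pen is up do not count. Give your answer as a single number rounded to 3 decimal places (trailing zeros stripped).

Answer: 95

Derivation:
Executing turtle program step by step:
Start: pos=(0,0), heading=0, pen down
FD 14: (0,0) -> (14,0) [heading=0, draw]
LT 180: heading 0 -> 180
FD 19: (14,0) -> (-5,0) [heading=180, draw]
FD 16: (-5,0) -> (-21,0) [heading=180, draw]
BK 14: (-21,0) -> (-7,0) [heading=180, draw]
PD: pen down
LT 270: heading 180 -> 90
FD 14: (-7,0) -> (-7,14) [heading=90, draw]
FD 18: (-7,14) -> (-7,32) [heading=90, draw]
LT 90: heading 90 -> 180
LT 180: heading 180 -> 0
RT 90: heading 0 -> 270
RT 175: heading 270 -> 95
LT 180: heading 95 -> 275
Final: pos=(-7,32), heading=275, 6 segment(s) drawn

Segment lengths:
  seg 1: (0,0) -> (14,0), length = 14
  seg 2: (14,0) -> (-5,0), length = 19
  seg 3: (-5,0) -> (-21,0), length = 16
  seg 4: (-21,0) -> (-7,0), length = 14
  seg 5: (-7,0) -> (-7,14), length = 14
  seg 6: (-7,14) -> (-7,32), length = 18
Total = 95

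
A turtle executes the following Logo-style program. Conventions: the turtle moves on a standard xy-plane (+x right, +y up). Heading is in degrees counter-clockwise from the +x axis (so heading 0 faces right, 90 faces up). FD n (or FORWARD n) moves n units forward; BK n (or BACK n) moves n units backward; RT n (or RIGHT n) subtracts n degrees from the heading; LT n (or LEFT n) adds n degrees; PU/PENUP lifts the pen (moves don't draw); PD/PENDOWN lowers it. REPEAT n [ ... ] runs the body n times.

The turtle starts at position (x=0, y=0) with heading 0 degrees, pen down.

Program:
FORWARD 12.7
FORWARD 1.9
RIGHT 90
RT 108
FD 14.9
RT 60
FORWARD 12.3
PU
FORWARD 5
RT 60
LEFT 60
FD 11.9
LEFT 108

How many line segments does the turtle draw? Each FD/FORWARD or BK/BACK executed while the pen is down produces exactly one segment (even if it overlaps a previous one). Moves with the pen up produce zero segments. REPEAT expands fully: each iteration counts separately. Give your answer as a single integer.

Answer: 4

Derivation:
Executing turtle program step by step:
Start: pos=(0,0), heading=0, pen down
FD 12.7: (0,0) -> (12.7,0) [heading=0, draw]
FD 1.9: (12.7,0) -> (14.6,0) [heading=0, draw]
RT 90: heading 0 -> 270
RT 108: heading 270 -> 162
FD 14.9: (14.6,0) -> (0.429,4.604) [heading=162, draw]
RT 60: heading 162 -> 102
FD 12.3: (0.429,4.604) -> (-2.128,16.636) [heading=102, draw]
PU: pen up
FD 5: (-2.128,16.636) -> (-3.168,21.526) [heading=102, move]
RT 60: heading 102 -> 42
LT 60: heading 42 -> 102
FD 11.9: (-3.168,21.526) -> (-5.642,33.166) [heading=102, move]
LT 108: heading 102 -> 210
Final: pos=(-5.642,33.166), heading=210, 4 segment(s) drawn
Segments drawn: 4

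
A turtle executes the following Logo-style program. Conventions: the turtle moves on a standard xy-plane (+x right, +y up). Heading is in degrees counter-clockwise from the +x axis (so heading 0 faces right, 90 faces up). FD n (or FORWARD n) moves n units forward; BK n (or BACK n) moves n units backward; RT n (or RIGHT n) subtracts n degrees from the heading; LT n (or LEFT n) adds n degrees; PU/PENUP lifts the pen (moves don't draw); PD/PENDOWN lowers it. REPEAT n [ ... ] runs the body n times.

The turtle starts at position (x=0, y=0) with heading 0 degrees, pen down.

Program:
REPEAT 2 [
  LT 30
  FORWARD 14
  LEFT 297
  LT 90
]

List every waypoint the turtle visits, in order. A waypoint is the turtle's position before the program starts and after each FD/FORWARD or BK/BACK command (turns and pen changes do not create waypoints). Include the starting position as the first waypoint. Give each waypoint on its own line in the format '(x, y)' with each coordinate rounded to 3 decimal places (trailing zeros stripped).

Answer: (0, 0)
(12.124, 7)
(12.857, 20.981)

Derivation:
Executing turtle program step by step:
Start: pos=(0,0), heading=0, pen down
REPEAT 2 [
  -- iteration 1/2 --
  LT 30: heading 0 -> 30
  FD 14: (0,0) -> (12.124,7) [heading=30, draw]
  LT 297: heading 30 -> 327
  LT 90: heading 327 -> 57
  -- iteration 2/2 --
  LT 30: heading 57 -> 87
  FD 14: (12.124,7) -> (12.857,20.981) [heading=87, draw]
  LT 297: heading 87 -> 24
  LT 90: heading 24 -> 114
]
Final: pos=(12.857,20.981), heading=114, 2 segment(s) drawn
Waypoints (3 total):
(0, 0)
(12.124, 7)
(12.857, 20.981)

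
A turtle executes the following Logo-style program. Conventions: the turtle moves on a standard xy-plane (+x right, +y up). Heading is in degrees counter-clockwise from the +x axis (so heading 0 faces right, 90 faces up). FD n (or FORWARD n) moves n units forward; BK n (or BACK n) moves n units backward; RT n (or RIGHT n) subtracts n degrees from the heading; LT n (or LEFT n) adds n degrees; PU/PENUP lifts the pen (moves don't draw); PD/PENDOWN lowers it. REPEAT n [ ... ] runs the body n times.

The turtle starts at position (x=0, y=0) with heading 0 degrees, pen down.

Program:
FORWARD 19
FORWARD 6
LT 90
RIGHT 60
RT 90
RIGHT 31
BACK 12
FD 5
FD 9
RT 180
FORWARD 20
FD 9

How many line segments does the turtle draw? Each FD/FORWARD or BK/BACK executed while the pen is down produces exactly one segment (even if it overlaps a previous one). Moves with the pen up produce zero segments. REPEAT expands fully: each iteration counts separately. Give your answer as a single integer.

Executing turtle program step by step:
Start: pos=(0,0), heading=0, pen down
FD 19: (0,0) -> (19,0) [heading=0, draw]
FD 6: (19,0) -> (25,0) [heading=0, draw]
LT 90: heading 0 -> 90
RT 60: heading 90 -> 30
RT 90: heading 30 -> 300
RT 31: heading 300 -> 269
BK 12: (25,0) -> (25.209,11.998) [heading=269, draw]
FD 5: (25.209,11.998) -> (25.122,6.999) [heading=269, draw]
FD 9: (25.122,6.999) -> (24.965,-2) [heading=269, draw]
RT 180: heading 269 -> 89
FD 20: (24.965,-2) -> (25.314,17.997) [heading=89, draw]
FD 9: (25.314,17.997) -> (25.471,26.996) [heading=89, draw]
Final: pos=(25.471,26.996), heading=89, 7 segment(s) drawn
Segments drawn: 7

Answer: 7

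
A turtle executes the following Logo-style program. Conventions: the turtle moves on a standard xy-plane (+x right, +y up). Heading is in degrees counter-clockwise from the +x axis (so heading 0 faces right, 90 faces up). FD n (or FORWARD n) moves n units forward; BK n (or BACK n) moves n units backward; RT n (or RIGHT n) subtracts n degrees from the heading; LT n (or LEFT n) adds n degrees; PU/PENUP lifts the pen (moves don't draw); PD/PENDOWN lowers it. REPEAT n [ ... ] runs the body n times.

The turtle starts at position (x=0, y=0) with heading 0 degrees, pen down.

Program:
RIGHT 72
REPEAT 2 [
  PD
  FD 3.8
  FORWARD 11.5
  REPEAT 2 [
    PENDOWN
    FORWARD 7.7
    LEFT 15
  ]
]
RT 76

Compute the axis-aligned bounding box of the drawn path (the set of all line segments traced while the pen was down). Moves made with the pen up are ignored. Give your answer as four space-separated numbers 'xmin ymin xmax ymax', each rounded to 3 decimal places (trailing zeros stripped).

Executing turtle program step by step:
Start: pos=(0,0), heading=0, pen down
RT 72: heading 0 -> 288
REPEAT 2 [
  -- iteration 1/2 --
  PD: pen down
  FD 3.8: (0,0) -> (1.174,-3.614) [heading=288, draw]
  FD 11.5: (1.174,-3.614) -> (4.728,-14.551) [heading=288, draw]
  REPEAT 2 [
    -- iteration 1/2 --
    PD: pen down
    FD 7.7: (4.728,-14.551) -> (7.107,-21.874) [heading=288, draw]
    LT 15: heading 288 -> 303
    -- iteration 2/2 --
    PD: pen down
    FD 7.7: (7.107,-21.874) -> (11.301,-28.332) [heading=303, draw]
    LT 15: heading 303 -> 318
  ]
  -- iteration 2/2 --
  PD: pen down
  FD 3.8: (11.301,-28.332) -> (14.125,-30.875) [heading=318, draw]
  FD 11.5: (14.125,-30.875) -> (22.671,-38.57) [heading=318, draw]
  REPEAT 2 [
    -- iteration 1/2 --
    PD: pen down
    FD 7.7: (22.671,-38.57) -> (28.393,-43.722) [heading=318, draw]
    LT 15: heading 318 -> 333
    -- iteration 2/2 --
    PD: pen down
    FD 7.7: (28.393,-43.722) -> (35.254,-47.218) [heading=333, draw]
    LT 15: heading 333 -> 348
  ]
]
RT 76: heading 348 -> 272
Final: pos=(35.254,-47.218), heading=272, 8 segment(s) drawn

Segment endpoints: x in {0, 1.174, 4.728, 7.107, 11.301, 14.125, 22.671, 28.393, 35.254}, y in {-47.218, -43.722, -38.57, -30.875, -28.332, -21.874, -14.551, -3.614, 0}
xmin=0, ymin=-47.218, xmax=35.254, ymax=0

Answer: 0 -47.218 35.254 0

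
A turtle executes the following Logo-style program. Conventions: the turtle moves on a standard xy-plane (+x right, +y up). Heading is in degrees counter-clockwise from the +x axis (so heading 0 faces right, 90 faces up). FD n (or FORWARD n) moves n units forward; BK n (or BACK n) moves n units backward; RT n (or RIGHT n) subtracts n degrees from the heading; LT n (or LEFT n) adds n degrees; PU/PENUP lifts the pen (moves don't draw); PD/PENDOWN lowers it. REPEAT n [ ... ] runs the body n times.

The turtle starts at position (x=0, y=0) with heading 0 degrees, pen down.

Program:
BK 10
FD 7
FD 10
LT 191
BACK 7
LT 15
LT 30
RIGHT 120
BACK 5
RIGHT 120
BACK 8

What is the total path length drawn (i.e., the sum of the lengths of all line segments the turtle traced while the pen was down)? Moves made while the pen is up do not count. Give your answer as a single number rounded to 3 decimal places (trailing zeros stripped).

Answer: 47

Derivation:
Executing turtle program step by step:
Start: pos=(0,0), heading=0, pen down
BK 10: (0,0) -> (-10,0) [heading=0, draw]
FD 7: (-10,0) -> (-3,0) [heading=0, draw]
FD 10: (-3,0) -> (7,0) [heading=0, draw]
LT 191: heading 0 -> 191
BK 7: (7,0) -> (13.871,1.336) [heading=191, draw]
LT 15: heading 191 -> 206
LT 30: heading 206 -> 236
RT 120: heading 236 -> 116
BK 5: (13.871,1.336) -> (16.063,-3.158) [heading=116, draw]
RT 120: heading 116 -> 356
BK 8: (16.063,-3.158) -> (8.083,-2.6) [heading=356, draw]
Final: pos=(8.083,-2.6), heading=356, 6 segment(s) drawn

Segment lengths:
  seg 1: (0,0) -> (-10,0), length = 10
  seg 2: (-10,0) -> (-3,0), length = 7
  seg 3: (-3,0) -> (7,0), length = 10
  seg 4: (7,0) -> (13.871,1.336), length = 7
  seg 5: (13.871,1.336) -> (16.063,-3.158), length = 5
  seg 6: (16.063,-3.158) -> (8.083,-2.6), length = 8
Total = 47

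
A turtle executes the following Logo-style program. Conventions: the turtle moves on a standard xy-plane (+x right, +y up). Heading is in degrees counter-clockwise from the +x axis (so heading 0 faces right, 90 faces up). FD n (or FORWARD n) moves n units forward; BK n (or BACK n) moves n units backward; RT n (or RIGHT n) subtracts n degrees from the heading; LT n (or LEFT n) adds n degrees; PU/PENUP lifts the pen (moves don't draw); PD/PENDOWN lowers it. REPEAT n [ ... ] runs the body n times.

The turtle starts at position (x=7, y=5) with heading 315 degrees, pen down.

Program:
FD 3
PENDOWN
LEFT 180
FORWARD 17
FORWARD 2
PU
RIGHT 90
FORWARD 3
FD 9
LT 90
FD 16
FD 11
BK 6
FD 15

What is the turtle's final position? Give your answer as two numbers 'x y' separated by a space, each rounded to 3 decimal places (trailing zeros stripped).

Executing turtle program step by step:
Start: pos=(7,5), heading=315, pen down
FD 3: (7,5) -> (9.121,2.879) [heading=315, draw]
PD: pen down
LT 180: heading 315 -> 135
FD 17: (9.121,2.879) -> (-2.899,14.899) [heading=135, draw]
FD 2: (-2.899,14.899) -> (-4.314,16.314) [heading=135, draw]
PU: pen up
RT 90: heading 135 -> 45
FD 3: (-4.314,16.314) -> (-2.192,18.435) [heading=45, move]
FD 9: (-2.192,18.435) -> (4.172,24.799) [heading=45, move]
LT 90: heading 45 -> 135
FD 16: (4.172,24.799) -> (-7.142,36.113) [heading=135, move]
FD 11: (-7.142,36.113) -> (-14.92,43.891) [heading=135, move]
BK 6: (-14.92,43.891) -> (-10.678,39.648) [heading=135, move]
FD 15: (-10.678,39.648) -> (-21.284,50.255) [heading=135, move]
Final: pos=(-21.284,50.255), heading=135, 3 segment(s) drawn

Answer: -21.284 50.255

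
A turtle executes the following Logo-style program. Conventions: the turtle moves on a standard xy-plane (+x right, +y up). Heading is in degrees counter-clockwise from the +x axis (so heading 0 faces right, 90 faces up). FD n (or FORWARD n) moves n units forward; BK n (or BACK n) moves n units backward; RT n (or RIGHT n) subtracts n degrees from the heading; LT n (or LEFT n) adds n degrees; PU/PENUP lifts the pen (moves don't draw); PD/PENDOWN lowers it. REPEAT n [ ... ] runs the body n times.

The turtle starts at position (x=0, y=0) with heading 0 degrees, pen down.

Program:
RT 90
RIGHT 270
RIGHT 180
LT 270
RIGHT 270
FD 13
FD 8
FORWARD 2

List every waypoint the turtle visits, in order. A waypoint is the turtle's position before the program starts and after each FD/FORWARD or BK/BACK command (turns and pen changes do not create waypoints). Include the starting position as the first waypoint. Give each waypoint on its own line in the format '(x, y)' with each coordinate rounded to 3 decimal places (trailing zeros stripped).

Answer: (0, 0)
(-13, 0)
(-21, 0)
(-23, 0)

Derivation:
Executing turtle program step by step:
Start: pos=(0,0), heading=0, pen down
RT 90: heading 0 -> 270
RT 270: heading 270 -> 0
RT 180: heading 0 -> 180
LT 270: heading 180 -> 90
RT 270: heading 90 -> 180
FD 13: (0,0) -> (-13,0) [heading=180, draw]
FD 8: (-13,0) -> (-21,0) [heading=180, draw]
FD 2: (-21,0) -> (-23,0) [heading=180, draw]
Final: pos=(-23,0), heading=180, 3 segment(s) drawn
Waypoints (4 total):
(0, 0)
(-13, 0)
(-21, 0)
(-23, 0)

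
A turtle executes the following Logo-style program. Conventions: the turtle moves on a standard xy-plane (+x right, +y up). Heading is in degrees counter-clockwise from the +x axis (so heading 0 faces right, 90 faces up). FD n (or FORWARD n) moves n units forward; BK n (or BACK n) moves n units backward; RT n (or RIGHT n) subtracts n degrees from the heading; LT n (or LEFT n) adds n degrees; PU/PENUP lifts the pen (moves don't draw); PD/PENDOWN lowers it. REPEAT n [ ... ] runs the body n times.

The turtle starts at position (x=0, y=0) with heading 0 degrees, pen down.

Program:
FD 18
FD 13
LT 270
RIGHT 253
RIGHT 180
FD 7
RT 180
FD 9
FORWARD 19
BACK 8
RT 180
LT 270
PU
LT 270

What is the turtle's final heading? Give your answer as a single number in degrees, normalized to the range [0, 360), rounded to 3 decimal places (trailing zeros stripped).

Executing turtle program step by step:
Start: pos=(0,0), heading=0, pen down
FD 18: (0,0) -> (18,0) [heading=0, draw]
FD 13: (18,0) -> (31,0) [heading=0, draw]
LT 270: heading 0 -> 270
RT 253: heading 270 -> 17
RT 180: heading 17 -> 197
FD 7: (31,0) -> (24.306,-2.047) [heading=197, draw]
RT 180: heading 197 -> 17
FD 9: (24.306,-2.047) -> (32.913,0.585) [heading=17, draw]
FD 19: (32.913,0.585) -> (51.082,6.14) [heading=17, draw]
BK 8: (51.082,6.14) -> (43.432,3.801) [heading=17, draw]
RT 180: heading 17 -> 197
LT 270: heading 197 -> 107
PU: pen up
LT 270: heading 107 -> 17
Final: pos=(43.432,3.801), heading=17, 6 segment(s) drawn

Answer: 17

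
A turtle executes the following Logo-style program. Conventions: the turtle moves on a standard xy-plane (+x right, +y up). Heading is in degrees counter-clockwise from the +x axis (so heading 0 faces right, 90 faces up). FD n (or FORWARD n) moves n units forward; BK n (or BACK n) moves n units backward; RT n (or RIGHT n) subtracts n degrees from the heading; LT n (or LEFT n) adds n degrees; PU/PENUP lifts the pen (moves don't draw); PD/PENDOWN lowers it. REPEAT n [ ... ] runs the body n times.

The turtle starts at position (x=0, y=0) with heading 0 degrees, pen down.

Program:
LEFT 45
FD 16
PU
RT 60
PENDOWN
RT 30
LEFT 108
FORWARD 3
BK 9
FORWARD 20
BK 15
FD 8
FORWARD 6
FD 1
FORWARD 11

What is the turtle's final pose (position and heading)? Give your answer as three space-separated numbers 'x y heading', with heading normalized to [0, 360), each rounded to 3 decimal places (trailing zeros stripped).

Answer: 22.663 33.589 63

Derivation:
Executing turtle program step by step:
Start: pos=(0,0), heading=0, pen down
LT 45: heading 0 -> 45
FD 16: (0,0) -> (11.314,11.314) [heading=45, draw]
PU: pen up
RT 60: heading 45 -> 345
PD: pen down
RT 30: heading 345 -> 315
LT 108: heading 315 -> 63
FD 3: (11.314,11.314) -> (12.676,13.987) [heading=63, draw]
BK 9: (12.676,13.987) -> (8.59,5.968) [heading=63, draw]
FD 20: (8.59,5.968) -> (17.67,23.788) [heading=63, draw]
BK 15: (17.67,23.788) -> (10.86,10.423) [heading=63, draw]
FD 8: (10.86,10.423) -> (14.492,17.551) [heading=63, draw]
FD 6: (14.492,17.551) -> (17.216,22.897) [heading=63, draw]
FD 1: (17.216,22.897) -> (17.67,23.788) [heading=63, draw]
FD 11: (17.67,23.788) -> (22.663,33.589) [heading=63, draw]
Final: pos=(22.663,33.589), heading=63, 9 segment(s) drawn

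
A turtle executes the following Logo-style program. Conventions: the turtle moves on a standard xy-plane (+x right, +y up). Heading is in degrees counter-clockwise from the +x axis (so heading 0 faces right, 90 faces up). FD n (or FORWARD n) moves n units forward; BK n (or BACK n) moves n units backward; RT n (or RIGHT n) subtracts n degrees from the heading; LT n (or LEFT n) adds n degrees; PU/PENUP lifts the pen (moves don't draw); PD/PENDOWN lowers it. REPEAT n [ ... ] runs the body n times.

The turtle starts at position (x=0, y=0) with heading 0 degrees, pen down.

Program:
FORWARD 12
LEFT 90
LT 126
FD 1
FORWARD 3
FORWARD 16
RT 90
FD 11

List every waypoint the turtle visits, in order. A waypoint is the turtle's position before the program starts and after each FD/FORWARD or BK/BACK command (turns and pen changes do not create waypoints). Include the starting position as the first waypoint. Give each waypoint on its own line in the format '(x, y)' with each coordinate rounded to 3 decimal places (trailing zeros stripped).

Answer: (0, 0)
(12, 0)
(11.191, -0.588)
(8.764, -2.351)
(-4.18, -11.756)
(-10.646, -2.857)

Derivation:
Executing turtle program step by step:
Start: pos=(0,0), heading=0, pen down
FD 12: (0,0) -> (12,0) [heading=0, draw]
LT 90: heading 0 -> 90
LT 126: heading 90 -> 216
FD 1: (12,0) -> (11.191,-0.588) [heading=216, draw]
FD 3: (11.191,-0.588) -> (8.764,-2.351) [heading=216, draw]
FD 16: (8.764,-2.351) -> (-4.18,-11.756) [heading=216, draw]
RT 90: heading 216 -> 126
FD 11: (-4.18,-11.756) -> (-10.646,-2.857) [heading=126, draw]
Final: pos=(-10.646,-2.857), heading=126, 5 segment(s) drawn
Waypoints (6 total):
(0, 0)
(12, 0)
(11.191, -0.588)
(8.764, -2.351)
(-4.18, -11.756)
(-10.646, -2.857)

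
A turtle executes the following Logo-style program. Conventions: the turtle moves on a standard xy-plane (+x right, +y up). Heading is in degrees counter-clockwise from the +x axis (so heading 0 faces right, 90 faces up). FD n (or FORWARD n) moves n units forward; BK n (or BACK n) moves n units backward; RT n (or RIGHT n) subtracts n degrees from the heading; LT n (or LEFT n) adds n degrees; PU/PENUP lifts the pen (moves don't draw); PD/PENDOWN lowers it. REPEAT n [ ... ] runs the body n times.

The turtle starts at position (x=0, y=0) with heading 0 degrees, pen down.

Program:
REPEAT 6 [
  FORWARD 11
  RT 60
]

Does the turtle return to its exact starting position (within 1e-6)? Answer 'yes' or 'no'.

Executing turtle program step by step:
Start: pos=(0,0), heading=0, pen down
REPEAT 6 [
  -- iteration 1/6 --
  FD 11: (0,0) -> (11,0) [heading=0, draw]
  RT 60: heading 0 -> 300
  -- iteration 2/6 --
  FD 11: (11,0) -> (16.5,-9.526) [heading=300, draw]
  RT 60: heading 300 -> 240
  -- iteration 3/6 --
  FD 11: (16.5,-9.526) -> (11,-19.053) [heading=240, draw]
  RT 60: heading 240 -> 180
  -- iteration 4/6 --
  FD 11: (11,-19.053) -> (0,-19.053) [heading=180, draw]
  RT 60: heading 180 -> 120
  -- iteration 5/6 --
  FD 11: (0,-19.053) -> (-5.5,-9.526) [heading=120, draw]
  RT 60: heading 120 -> 60
  -- iteration 6/6 --
  FD 11: (-5.5,-9.526) -> (0,0) [heading=60, draw]
  RT 60: heading 60 -> 0
]
Final: pos=(0,0), heading=0, 6 segment(s) drawn

Start position: (0, 0)
Final position: (0, 0)
Distance = 0; < 1e-6 -> CLOSED

Answer: yes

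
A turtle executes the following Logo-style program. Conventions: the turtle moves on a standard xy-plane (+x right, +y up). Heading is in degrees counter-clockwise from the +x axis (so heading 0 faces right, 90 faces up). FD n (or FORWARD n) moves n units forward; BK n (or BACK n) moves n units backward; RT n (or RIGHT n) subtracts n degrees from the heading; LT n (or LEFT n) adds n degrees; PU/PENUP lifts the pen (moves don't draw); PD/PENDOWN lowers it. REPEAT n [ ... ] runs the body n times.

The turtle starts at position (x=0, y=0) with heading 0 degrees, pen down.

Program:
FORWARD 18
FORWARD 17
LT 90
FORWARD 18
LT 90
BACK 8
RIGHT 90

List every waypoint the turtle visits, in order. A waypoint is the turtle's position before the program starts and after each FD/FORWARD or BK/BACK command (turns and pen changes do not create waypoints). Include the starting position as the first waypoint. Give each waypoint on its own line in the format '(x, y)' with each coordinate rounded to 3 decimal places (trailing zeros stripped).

Answer: (0, 0)
(18, 0)
(35, 0)
(35, 18)
(43, 18)

Derivation:
Executing turtle program step by step:
Start: pos=(0,0), heading=0, pen down
FD 18: (0,0) -> (18,0) [heading=0, draw]
FD 17: (18,0) -> (35,0) [heading=0, draw]
LT 90: heading 0 -> 90
FD 18: (35,0) -> (35,18) [heading=90, draw]
LT 90: heading 90 -> 180
BK 8: (35,18) -> (43,18) [heading=180, draw]
RT 90: heading 180 -> 90
Final: pos=(43,18), heading=90, 4 segment(s) drawn
Waypoints (5 total):
(0, 0)
(18, 0)
(35, 0)
(35, 18)
(43, 18)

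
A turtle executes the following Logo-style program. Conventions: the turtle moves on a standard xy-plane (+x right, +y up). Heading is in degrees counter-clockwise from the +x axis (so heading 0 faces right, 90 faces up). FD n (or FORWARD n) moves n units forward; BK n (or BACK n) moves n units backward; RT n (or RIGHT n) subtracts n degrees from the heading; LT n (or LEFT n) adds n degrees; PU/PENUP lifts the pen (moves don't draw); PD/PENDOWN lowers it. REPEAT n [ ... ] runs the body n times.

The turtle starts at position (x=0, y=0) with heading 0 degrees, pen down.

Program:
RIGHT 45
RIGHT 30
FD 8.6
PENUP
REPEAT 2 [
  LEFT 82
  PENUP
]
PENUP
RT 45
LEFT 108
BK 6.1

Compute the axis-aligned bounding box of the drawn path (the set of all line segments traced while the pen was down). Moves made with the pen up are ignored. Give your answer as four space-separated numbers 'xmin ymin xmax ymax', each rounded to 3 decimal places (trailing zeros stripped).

Answer: 0 -8.307 2.226 0

Derivation:
Executing turtle program step by step:
Start: pos=(0,0), heading=0, pen down
RT 45: heading 0 -> 315
RT 30: heading 315 -> 285
FD 8.6: (0,0) -> (2.226,-8.307) [heading=285, draw]
PU: pen up
REPEAT 2 [
  -- iteration 1/2 --
  LT 82: heading 285 -> 7
  PU: pen up
  -- iteration 2/2 --
  LT 82: heading 7 -> 89
  PU: pen up
]
PU: pen up
RT 45: heading 89 -> 44
LT 108: heading 44 -> 152
BK 6.1: (2.226,-8.307) -> (7.612,-11.171) [heading=152, move]
Final: pos=(7.612,-11.171), heading=152, 1 segment(s) drawn

Segment endpoints: x in {0, 2.226}, y in {-8.307, 0}
xmin=0, ymin=-8.307, xmax=2.226, ymax=0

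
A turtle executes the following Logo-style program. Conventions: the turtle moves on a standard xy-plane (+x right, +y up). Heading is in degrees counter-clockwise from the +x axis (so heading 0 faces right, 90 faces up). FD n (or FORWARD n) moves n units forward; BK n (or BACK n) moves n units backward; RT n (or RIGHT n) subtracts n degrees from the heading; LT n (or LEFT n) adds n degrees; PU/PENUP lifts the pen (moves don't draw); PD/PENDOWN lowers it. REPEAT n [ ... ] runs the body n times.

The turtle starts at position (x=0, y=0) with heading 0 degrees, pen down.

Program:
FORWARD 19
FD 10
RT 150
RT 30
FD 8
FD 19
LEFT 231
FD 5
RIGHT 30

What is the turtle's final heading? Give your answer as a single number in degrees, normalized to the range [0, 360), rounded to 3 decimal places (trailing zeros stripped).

Answer: 21

Derivation:
Executing turtle program step by step:
Start: pos=(0,0), heading=0, pen down
FD 19: (0,0) -> (19,0) [heading=0, draw]
FD 10: (19,0) -> (29,0) [heading=0, draw]
RT 150: heading 0 -> 210
RT 30: heading 210 -> 180
FD 8: (29,0) -> (21,0) [heading=180, draw]
FD 19: (21,0) -> (2,0) [heading=180, draw]
LT 231: heading 180 -> 51
FD 5: (2,0) -> (5.147,3.886) [heading=51, draw]
RT 30: heading 51 -> 21
Final: pos=(5.147,3.886), heading=21, 5 segment(s) drawn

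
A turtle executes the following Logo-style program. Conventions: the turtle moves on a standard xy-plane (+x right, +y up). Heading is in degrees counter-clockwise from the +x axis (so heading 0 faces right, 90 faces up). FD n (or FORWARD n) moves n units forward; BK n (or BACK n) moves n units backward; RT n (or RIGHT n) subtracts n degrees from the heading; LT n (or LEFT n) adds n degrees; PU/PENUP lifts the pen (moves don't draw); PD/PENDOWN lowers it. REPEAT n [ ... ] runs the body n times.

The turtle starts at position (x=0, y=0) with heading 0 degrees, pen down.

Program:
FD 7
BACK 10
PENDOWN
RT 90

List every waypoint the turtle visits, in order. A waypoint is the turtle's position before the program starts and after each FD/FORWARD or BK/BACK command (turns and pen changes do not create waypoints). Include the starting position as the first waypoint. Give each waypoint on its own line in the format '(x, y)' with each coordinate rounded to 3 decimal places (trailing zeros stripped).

Answer: (0, 0)
(7, 0)
(-3, 0)

Derivation:
Executing turtle program step by step:
Start: pos=(0,0), heading=0, pen down
FD 7: (0,0) -> (7,0) [heading=0, draw]
BK 10: (7,0) -> (-3,0) [heading=0, draw]
PD: pen down
RT 90: heading 0 -> 270
Final: pos=(-3,0), heading=270, 2 segment(s) drawn
Waypoints (3 total):
(0, 0)
(7, 0)
(-3, 0)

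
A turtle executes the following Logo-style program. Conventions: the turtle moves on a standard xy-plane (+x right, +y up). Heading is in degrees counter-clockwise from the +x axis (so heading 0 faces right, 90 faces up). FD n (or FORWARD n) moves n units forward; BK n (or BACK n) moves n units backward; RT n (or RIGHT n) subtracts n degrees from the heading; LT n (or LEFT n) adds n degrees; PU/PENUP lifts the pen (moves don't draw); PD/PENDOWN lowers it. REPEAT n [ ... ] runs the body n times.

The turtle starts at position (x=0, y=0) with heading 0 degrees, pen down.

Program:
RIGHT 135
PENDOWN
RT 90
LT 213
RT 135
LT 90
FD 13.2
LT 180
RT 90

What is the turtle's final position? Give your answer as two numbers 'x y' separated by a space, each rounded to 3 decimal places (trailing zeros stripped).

Answer: 7.189 -11.07

Derivation:
Executing turtle program step by step:
Start: pos=(0,0), heading=0, pen down
RT 135: heading 0 -> 225
PD: pen down
RT 90: heading 225 -> 135
LT 213: heading 135 -> 348
RT 135: heading 348 -> 213
LT 90: heading 213 -> 303
FD 13.2: (0,0) -> (7.189,-11.07) [heading=303, draw]
LT 180: heading 303 -> 123
RT 90: heading 123 -> 33
Final: pos=(7.189,-11.07), heading=33, 1 segment(s) drawn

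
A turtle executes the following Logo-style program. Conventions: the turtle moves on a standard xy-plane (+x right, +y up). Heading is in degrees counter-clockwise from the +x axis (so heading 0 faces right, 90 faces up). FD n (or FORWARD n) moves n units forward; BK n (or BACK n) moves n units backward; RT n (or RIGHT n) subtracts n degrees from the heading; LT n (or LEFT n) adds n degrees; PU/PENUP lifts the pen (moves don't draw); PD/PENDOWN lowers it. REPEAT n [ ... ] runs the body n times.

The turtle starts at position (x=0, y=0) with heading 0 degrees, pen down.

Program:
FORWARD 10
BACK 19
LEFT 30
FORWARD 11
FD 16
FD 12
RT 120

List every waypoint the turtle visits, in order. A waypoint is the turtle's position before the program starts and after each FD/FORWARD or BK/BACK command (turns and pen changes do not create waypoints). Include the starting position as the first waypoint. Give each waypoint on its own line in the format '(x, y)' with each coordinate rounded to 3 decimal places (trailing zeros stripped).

Answer: (0, 0)
(10, 0)
(-9, 0)
(0.526, 5.5)
(14.383, 13.5)
(24.775, 19.5)

Derivation:
Executing turtle program step by step:
Start: pos=(0,0), heading=0, pen down
FD 10: (0,0) -> (10,0) [heading=0, draw]
BK 19: (10,0) -> (-9,0) [heading=0, draw]
LT 30: heading 0 -> 30
FD 11: (-9,0) -> (0.526,5.5) [heading=30, draw]
FD 16: (0.526,5.5) -> (14.383,13.5) [heading=30, draw]
FD 12: (14.383,13.5) -> (24.775,19.5) [heading=30, draw]
RT 120: heading 30 -> 270
Final: pos=(24.775,19.5), heading=270, 5 segment(s) drawn
Waypoints (6 total):
(0, 0)
(10, 0)
(-9, 0)
(0.526, 5.5)
(14.383, 13.5)
(24.775, 19.5)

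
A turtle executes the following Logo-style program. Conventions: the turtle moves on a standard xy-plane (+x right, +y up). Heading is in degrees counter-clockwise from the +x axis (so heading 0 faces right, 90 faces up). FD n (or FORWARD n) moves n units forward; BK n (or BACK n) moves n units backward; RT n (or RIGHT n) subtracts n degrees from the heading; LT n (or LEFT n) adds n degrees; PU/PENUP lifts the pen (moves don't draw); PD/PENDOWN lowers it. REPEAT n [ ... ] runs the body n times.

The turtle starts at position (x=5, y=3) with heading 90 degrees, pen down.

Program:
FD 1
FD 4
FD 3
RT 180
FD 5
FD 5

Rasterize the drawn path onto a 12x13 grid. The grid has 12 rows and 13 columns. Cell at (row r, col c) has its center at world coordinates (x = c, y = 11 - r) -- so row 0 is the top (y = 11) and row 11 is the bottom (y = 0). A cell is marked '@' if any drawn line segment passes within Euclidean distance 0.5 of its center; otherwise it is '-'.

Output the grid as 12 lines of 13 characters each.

Answer: -----@-------
-----@-------
-----@-------
-----@-------
-----@-------
-----@-------
-----@-------
-----@-------
-----@-------
-----@-------
-----@-------
-------------

Derivation:
Segment 0: (5,3) -> (5,4)
Segment 1: (5,4) -> (5,8)
Segment 2: (5,8) -> (5,11)
Segment 3: (5,11) -> (5,6)
Segment 4: (5,6) -> (5,1)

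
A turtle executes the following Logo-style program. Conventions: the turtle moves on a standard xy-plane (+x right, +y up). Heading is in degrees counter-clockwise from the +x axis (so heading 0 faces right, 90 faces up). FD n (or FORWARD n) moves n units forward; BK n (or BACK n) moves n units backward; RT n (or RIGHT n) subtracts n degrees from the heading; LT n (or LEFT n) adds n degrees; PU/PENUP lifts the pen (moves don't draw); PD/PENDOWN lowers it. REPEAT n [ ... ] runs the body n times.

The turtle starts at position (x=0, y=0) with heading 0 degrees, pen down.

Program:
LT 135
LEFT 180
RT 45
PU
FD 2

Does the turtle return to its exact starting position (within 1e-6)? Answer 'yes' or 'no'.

Answer: no

Derivation:
Executing turtle program step by step:
Start: pos=(0,0), heading=0, pen down
LT 135: heading 0 -> 135
LT 180: heading 135 -> 315
RT 45: heading 315 -> 270
PU: pen up
FD 2: (0,0) -> (0,-2) [heading=270, move]
Final: pos=(0,-2), heading=270, 0 segment(s) drawn

Start position: (0, 0)
Final position: (0, -2)
Distance = 2; >= 1e-6 -> NOT closed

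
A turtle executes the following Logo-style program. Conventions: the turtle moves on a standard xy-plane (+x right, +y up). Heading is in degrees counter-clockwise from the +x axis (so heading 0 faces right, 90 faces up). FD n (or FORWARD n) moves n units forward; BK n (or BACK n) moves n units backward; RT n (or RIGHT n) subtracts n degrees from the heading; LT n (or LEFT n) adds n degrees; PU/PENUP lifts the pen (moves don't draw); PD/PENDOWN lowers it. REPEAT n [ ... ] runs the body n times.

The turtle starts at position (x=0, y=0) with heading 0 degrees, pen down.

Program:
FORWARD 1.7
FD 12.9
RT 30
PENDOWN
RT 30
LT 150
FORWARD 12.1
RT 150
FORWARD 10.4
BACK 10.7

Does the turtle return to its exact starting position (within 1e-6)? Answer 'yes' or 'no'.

Executing turtle program step by step:
Start: pos=(0,0), heading=0, pen down
FD 1.7: (0,0) -> (1.7,0) [heading=0, draw]
FD 12.9: (1.7,0) -> (14.6,0) [heading=0, draw]
RT 30: heading 0 -> 330
PD: pen down
RT 30: heading 330 -> 300
LT 150: heading 300 -> 90
FD 12.1: (14.6,0) -> (14.6,12.1) [heading=90, draw]
RT 150: heading 90 -> 300
FD 10.4: (14.6,12.1) -> (19.8,3.093) [heading=300, draw]
BK 10.7: (19.8,3.093) -> (14.45,12.36) [heading=300, draw]
Final: pos=(14.45,12.36), heading=300, 5 segment(s) drawn

Start position: (0, 0)
Final position: (14.45, 12.36)
Distance = 19.015; >= 1e-6 -> NOT closed

Answer: no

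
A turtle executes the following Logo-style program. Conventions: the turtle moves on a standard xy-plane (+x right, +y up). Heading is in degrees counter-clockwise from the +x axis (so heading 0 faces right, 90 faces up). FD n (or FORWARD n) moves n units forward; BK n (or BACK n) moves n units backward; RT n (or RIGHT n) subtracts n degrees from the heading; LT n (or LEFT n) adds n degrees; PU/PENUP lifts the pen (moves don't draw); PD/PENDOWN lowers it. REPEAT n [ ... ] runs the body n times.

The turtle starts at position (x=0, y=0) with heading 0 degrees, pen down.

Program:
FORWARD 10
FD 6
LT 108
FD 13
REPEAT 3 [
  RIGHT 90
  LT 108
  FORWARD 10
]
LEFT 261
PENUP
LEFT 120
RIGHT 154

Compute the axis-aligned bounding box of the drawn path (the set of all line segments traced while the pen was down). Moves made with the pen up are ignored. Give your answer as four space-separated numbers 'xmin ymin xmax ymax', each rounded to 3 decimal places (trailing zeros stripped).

Answer: -11.496 0 16 29.422

Derivation:
Executing turtle program step by step:
Start: pos=(0,0), heading=0, pen down
FD 10: (0,0) -> (10,0) [heading=0, draw]
FD 6: (10,0) -> (16,0) [heading=0, draw]
LT 108: heading 0 -> 108
FD 13: (16,0) -> (11.983,12.364) [heading=108, draw]
REPEAT 3 [
  -- iteration 1/3 --
  RT 90: heading 108 -> 18
  LT 108: heading 18 -> 126
  FD 10: (11.983,12.364) -> (6.105,20.454) [heading=126, draw]
  -- iteration 2/3 --
  RT 90: heading 126 -> 36
  LT 108: heading 36 -> 144
  FD 10: (6.105,20.454) -> (-1.985,26.332) [heading=144, draw]
  -- iteration 3/3 --
  RT 90: heading 144 -> 54
  LT 108: heading 54 -> 162
  FD 10: (-1.985,26.332) -> (-11.496,29.422) [heading=162, draw]
]
LT 261: heading 162 -> 63
PU: pen up
LT 120: heading 63 -> 183
RT 154: heading 183 -> 29
Final: pos=(-11.496,29.422), heading=29, 6 segment(s) drawn

Segment endpoints: x in {-11.496, -1.985, 0, 6.105, 10, 11.983, 16}, y in {0, 12.364, 20.454, 26.332, 29.422}
xmin=-11.496, ymin=0, xmax=16, ymax=29.422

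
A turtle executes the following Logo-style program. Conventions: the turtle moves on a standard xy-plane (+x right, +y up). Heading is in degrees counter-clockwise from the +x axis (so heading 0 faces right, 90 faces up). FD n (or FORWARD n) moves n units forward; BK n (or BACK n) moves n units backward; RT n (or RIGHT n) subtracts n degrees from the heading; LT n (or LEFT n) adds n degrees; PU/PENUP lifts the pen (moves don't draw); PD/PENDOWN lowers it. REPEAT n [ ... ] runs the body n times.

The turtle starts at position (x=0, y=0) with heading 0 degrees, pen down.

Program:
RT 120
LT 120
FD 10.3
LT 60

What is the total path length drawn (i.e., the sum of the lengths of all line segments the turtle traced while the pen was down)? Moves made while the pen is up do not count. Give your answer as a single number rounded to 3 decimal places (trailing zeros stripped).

Executing turtle program step by step:
Start: pos=(0,0), heading=0, pen down
RT 120: heading 0 -> 240
LT 120: heading 240 -> 0
FD 10.3: (0,0) -> (10.3,0) [heading=0, draw]
LT 60: heading 0 -> 60
Final: pos=(10.3,0), heading=60, 1 segment(s) drawn

Segment lengths:
  seg 1: (0,0) -> (10.3,0), length = 10.3
Total = 10.3

Answer: 10.3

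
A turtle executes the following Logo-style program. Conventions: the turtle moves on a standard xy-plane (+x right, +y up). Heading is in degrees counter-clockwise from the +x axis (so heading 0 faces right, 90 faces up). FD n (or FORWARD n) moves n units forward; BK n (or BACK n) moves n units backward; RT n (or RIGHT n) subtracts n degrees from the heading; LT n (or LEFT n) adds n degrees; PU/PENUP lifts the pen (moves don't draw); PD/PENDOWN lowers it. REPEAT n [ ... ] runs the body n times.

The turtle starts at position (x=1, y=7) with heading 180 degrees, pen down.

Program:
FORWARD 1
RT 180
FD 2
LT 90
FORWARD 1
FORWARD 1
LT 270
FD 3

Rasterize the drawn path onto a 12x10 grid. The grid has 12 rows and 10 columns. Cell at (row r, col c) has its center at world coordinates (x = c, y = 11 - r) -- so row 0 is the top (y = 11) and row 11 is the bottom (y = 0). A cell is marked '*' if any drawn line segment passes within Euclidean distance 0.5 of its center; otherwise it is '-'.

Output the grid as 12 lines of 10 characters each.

Answer: ----------
----------
--****----
--*-------
***-------
----------
----------
----------
----------
----------
----------
----------

Derivation:
Segment 0: (1,7) -> (0,7)
Segment 1: (0,7) -> (2,7)
Segment 2: (2,7) -> (2,8)
Segment 3: (2,8) -> (2,9)
Segment 4: (2,9) -> (5,9)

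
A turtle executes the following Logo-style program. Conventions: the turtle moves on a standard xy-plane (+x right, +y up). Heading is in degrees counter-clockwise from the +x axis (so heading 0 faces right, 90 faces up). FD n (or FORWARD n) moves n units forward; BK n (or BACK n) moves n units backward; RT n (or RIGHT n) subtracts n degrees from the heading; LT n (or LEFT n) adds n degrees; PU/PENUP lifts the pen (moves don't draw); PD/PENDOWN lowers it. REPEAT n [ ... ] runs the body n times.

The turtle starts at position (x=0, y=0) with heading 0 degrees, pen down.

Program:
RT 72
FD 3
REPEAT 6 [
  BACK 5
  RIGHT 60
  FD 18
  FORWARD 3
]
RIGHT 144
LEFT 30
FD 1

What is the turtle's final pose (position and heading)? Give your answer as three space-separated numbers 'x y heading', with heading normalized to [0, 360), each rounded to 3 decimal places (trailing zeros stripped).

Executing turtle program step by step:
Start: pos=(0,0), heading=0, pen down
RT 72: heading 0 -> 288
FD 3: (0,0) -> (0.927,-2.853) [heading=288, draw]
REPEAT 6 [
  -- iteration 1/6 --
  BK 5: (0.927,-2.853) -> (-0.618,1.902) [heading=288, draw]
  RT 60: heading 288 -> 228
  FD 18: (-0.618,1.902) -> (-12.662,-11.474) [heading=228, draw]
  FD 3: (-12.662,-11.474) -> (-14.67,-13.704) [heading=228, draw]
  -- iteration 2/6 --
  BK 5: (-14.67,-13.704) -> (-11.324,-9.988) [heading=228, draw]
  RT 60: heading 228 -> 168
  FD 18: (-11.324,-9.988) -> (-28.931,-6.246) [heading=168, draw]
  FD 3: (-28.931,-6.246) -> (-31.865,-5.622) [heading=168, draw]
  -- iteration 3/6 --
  BK 5: (-31.865,-5.622) -> (-26.974,-6.662) [heading=168, draw]
  RT 60: heading 168 -> 108
  FD 18: (-26.974,-6.662) -> (-32.537,10.457) [heading=108, draw]
  FD 3: (-32.537,10.457) -> (-33.464,13.311) [heading=108, draw]
  -- iteration 4/6 --
  BK 5: (-33.464,13.311) -> (-31.919,8.555) [heading=108, draw]
  RT 60: heading 108 -> 48
  FD 18: (-31.919,8.555) -> (-19.874,21.932) [heading=48, draw]
  FD 3: (-19.874,21.932) -> (-17.867,24.161) [heading=48, draw]
  -- iteration 5/6 --
  BK 5: (-17.867,24.161) -> (-21.213,20.446) [heading=48, draw]
  RT 60: heading 48 -> 348
  FD 18: (-21.213,20.446) -> (-3.606,16.703) [heading=348, draw]
  FD 3: (-3.606,16.703) -> (-0.672,16.079) [heading=348, draw]
  -- iteration 6/6 --
  BK 5: (-0.672,16.079) -> (-5.562,17.119) [heading=348, draw]
  RT 60: heading 348 -> 288
  FD 18: (-5.562,17.119) -> (0,0) [heading=288, draw]
  FD 3: (0,0) -> (0.927,-2.853) [heading=288, draw]
]
RT 144: heading 288 -> 144
LT 30: heading 144 -> 174
FD 1: (0.927,-2.853) -> (-0.067,-2.749) [heading=174, draw]
Final: pos=(-0.067,-2.749), heading=174, 20 segment(s) drawn

Answer: -0.067 -2.749 174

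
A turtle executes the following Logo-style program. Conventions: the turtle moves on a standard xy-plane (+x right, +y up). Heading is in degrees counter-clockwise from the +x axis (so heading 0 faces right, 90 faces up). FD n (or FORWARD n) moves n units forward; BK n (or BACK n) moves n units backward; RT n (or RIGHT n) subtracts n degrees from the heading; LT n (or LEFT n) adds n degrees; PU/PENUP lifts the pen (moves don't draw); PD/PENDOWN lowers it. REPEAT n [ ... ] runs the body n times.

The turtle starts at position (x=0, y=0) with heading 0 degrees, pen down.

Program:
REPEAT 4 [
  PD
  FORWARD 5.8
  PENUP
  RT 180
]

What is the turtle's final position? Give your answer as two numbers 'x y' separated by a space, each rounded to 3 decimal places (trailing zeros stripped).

Executing turtle program step by step:
Start: pos=(0,0), heading=0, pen down
REPEAT 4 [
  -- iteration 1/4 --
  PD: pen down
  FD 5.8: (0,0) -> (5.8,0) [heading=0, draw]
  PU: pen up
  RT 180: heading 0 -> 180
  -- iteration 2/4 --
  PD: pen down
  FD 5.8: (5.8,0) -> (0,0) [heading=180, draw]
  PU: pen up
  RT 180: heading 180 -> 0
  -- iteration 3/4 --
  PD: pen down
  FD 5.8: (0,0) -> (5.8,0) [heading=0, draw]
  PU: pen up
  RT 180: heading 0 -> 180
  -- iteration 4/4 --
  PD: pen down
  FD 5.8: (5.8,0) -> (0,0) [heading=180, draw]
  PU: pen up
  RT 180: heading 180 -> 0
]
Final: pos=(0,0), heading=0, 4 segment(s) drawn

Answer: 0 0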